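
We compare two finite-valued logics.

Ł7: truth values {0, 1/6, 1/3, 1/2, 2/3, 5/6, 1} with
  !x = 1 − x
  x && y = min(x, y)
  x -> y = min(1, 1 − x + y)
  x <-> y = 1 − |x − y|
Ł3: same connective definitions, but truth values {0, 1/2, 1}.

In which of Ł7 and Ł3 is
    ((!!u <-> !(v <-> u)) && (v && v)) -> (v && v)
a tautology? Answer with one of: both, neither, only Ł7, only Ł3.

both

In Ł7: every assignment gives 1 — tautology.
In Ł3: every assignment gives 1 — tautology.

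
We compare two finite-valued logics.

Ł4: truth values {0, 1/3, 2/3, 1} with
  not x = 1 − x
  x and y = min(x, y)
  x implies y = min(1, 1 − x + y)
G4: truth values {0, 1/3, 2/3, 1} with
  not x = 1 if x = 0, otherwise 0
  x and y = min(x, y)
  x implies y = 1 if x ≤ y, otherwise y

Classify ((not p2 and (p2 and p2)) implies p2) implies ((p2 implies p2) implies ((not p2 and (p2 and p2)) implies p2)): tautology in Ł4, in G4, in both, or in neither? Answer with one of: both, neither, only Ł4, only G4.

In Ł4: every assignment gives 1 — tautology.
In G4: every assignment gives 1 — tautology.

both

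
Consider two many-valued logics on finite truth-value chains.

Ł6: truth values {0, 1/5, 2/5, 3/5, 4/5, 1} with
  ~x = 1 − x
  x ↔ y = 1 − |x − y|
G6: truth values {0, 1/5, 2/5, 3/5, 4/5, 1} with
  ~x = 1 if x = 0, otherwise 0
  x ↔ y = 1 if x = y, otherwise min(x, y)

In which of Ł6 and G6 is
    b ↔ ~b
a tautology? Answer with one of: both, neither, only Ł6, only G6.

neither

In Ł6: at b = 0 the value is 0 — not a tautology.
In G6: at b = 0 the value is 0 — not a tautology.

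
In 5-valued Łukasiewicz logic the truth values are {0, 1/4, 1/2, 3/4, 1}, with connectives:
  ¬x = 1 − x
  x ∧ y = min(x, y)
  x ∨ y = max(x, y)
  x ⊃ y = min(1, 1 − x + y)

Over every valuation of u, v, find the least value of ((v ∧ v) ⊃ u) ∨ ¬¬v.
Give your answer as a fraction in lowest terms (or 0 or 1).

1/2

Take u = 0, v = 1/2:
v ∧ v = 1/2 ∧ 1/2 = 1/2
(v ∧ v) ⊃ u = 1/2 ⊃ 0 = 1/2
¬v = ¬1/2 = 1/2
¬¬v = ¬1/2 = 1/2
((v ∧ v) ⊃ u) ∨ ¬¬v = 1/2 ∨ 1/2 = 1/2
No assignment yields a value below 1/2, so this is the minimum.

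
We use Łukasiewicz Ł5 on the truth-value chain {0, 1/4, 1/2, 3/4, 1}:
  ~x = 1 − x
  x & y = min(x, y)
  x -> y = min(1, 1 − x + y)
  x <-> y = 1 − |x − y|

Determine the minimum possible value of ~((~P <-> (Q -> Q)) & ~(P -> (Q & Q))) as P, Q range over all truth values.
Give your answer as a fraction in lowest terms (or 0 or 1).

1/2

Take P = 1/2, Q = 0:
~P = ~1/2 = 1/2
Q -> Q = 0 -> 0 = 1
~P <-> (Q -> Q) = 1/2 <-> 1 = 1/2
Q & Q = 0 & 0 = 0
P -> (Q & Q) = 1/2 -> 0 = 1/2
~(P -> (Q & Q)) = ~1/2 = 1/2
(~P <-> (Q -> Q)) & ~(P -> (Q & Q)) = 1/2 & 1/2 = 1/2
~((~P <-> (Q -> Q)) & ~(P -> (Q & Q))) = ~1/2 = 1/2
No assignment yields a value below 1/2, so this is the minimum.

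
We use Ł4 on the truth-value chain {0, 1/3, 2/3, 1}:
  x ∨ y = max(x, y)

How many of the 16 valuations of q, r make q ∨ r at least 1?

q = 0, r = 0 ↦ 0  <
q = 0, r = 1/3 ↦ 1/3  <
q = 0, r = 2/3 ↦ 2/3  <
q = 0, r = 1 ↦ 1  ≥
q = 1/3, r = 0 ↦ 1/3  <
q = 1/3, r = 1/3 ↦ 1/3  <
q = 1/3, r = 2/3 ↦ 2/3  <
q = 1/3, r = 1 ↦ 1  ≥
q = 2/3, r = 0 ↦ 2/3  <
q = 2/3, r = 1/3 ↦ 2/3  <
q = 2/3, r = 2/3 ↦ 2/3  <
q = 2/3, r = 1 ↦ 1  ≥
q = 1, r = 0 ↦ 1  ≥
q = 1, r = 1/3 ↦ 1  ≥
q = 1, r = 2/3 ↦ 1  ≥
q = 1, r = 1 ↦ 1  ≥
So 7 of the 16 assignments meet the threshold.

7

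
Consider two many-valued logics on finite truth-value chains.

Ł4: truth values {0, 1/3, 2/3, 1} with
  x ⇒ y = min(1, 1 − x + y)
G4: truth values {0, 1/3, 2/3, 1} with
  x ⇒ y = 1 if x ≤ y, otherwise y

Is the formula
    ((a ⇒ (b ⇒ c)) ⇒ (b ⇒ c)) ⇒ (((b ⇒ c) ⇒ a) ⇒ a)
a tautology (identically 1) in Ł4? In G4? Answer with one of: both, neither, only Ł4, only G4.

only Ł4

In Ł4: every assignment gives 1 — tautology.
In G4: at a = 1/3, b = 1/3, c = 0 the value is 1/3 — not a tautology.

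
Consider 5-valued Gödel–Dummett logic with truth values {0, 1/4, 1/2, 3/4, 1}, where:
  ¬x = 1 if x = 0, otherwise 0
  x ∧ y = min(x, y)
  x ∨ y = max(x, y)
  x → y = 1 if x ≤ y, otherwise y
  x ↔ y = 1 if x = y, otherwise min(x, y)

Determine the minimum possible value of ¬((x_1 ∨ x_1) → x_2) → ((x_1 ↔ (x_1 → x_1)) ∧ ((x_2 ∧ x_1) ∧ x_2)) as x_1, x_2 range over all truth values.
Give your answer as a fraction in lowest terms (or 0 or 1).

0

Take x_1 = 1/4, x_2 = 0:
x_1 ∨ x_1 = 1/4 ∨ 1/4 = 1/4
(x_1 ∨ x_1) → x_2 = 1/4 → 0 = 0
¬((x_1 ∨ x_1) → x_2) = ¬0 = 1
x_1 → x_1 = 1/4 → 1/4 = 1
x_1 ↔ (x_1 → x_1) = 1/4 ↔ 1 = 1/4
x_2 ∧ x_1 = 0 ∧ 1/4 = 0
(x_2 ∧ x_1) ∧ x_2 = 0 ∧ 0 = 0
(x_1 ↔ (x_1 → x_1)) ∧ ((x_2 ∧ x_1) ∧ x_2) = 1/4 ∧ 0 = 0
¬((x_1 ∨ x_1) → x_2) → ((x_1 ↔ (x_1 → x_1)) ∧ ((x_2 ∧ x_1) ∧ x_2)) = 1 → 0 = 0
No assignment yields a value below 0, so this is the minimum.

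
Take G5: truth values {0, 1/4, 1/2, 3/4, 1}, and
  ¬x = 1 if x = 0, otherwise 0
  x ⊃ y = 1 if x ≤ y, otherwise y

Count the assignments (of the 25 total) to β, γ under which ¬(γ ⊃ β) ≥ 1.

value 1: 4 assignments (counts)
value 0: 21 assignments
So 4 of the 25 assignments meet the threshold.

4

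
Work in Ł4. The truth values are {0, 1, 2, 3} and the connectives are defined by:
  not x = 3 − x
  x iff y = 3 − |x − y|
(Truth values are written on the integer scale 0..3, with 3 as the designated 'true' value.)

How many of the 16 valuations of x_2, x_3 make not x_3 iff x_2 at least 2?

x_2 = 0, x_3 = 0 ↦ 0  <
x_2 = 0, x_3 = 1 ↦ 1  <
x_2 = 0, x_3 = 2 ↦ 2  ≥
x_2 = 0, x_3 = 3 ↦ 3  ≥
x_2 = 1, x_3 = 0 ↦ 1  <
x_2 = 1, x_3 = 1 ↦ 2  ≥
x_2 = 1, x_3 = 2 ↦ 3  ≥
x_2 = 1, x_3 = 3 ↦ 2  ≥
x_2 = 2, x_3 = 0 ↦ 2  ≥
x_2 = 2, x_3 = 1 ↦ 3  ≥
x_2 = 2, x_3 = 2 ↦ 2  ≥
x_2 = 2, x_3 = 3 ↦ 1  <
x_2 = 3, x_3 = 0 ↦ 3  ≥
x_2 = 3, x_3 = 1 ↦ 2  ≥
x_2 = 3, x_3 = 2 ↦ 1  <
x_2 = 3, x_3 = 3 ↦ 0  <
So 10 of the 16 assignments meet the threshold.

10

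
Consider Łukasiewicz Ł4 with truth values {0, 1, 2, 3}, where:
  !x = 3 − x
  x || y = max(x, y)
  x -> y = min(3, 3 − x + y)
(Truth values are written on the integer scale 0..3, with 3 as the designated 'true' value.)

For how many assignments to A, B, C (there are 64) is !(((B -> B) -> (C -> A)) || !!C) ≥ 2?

0

value 1: 12 assignments
value 0: 52 assignments
So 0 of the 64 assignments meet the threshold.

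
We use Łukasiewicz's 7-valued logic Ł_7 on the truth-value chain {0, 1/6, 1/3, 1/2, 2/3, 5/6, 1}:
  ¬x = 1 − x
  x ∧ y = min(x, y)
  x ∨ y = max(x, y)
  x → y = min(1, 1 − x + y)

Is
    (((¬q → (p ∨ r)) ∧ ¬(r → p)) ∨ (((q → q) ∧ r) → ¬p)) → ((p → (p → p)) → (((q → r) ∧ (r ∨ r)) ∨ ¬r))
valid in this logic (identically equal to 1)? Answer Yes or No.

No

Counterexample: take p = 0, q = 0, r = 1/6.
¬q = ¬0 = 1
p ∨ r = 0 ∨ 1/6 = 1/6
¬q → (p ∨ r) = 1 → 1/6 = 1/6
r → p = 1/6 → 0 = 5/6
¬(r → p) = ¬5/6 = 1/6
(¬q → (p ∨ r)) ∧ ¬(r → p) = 1/6 ∧ 1/6 = 1/6
q → q = 0 → 0 = 1
(q → q) ∧ r = 1 ∧ 1/6 = 1/6
¬p = ¬0 = 1
((q → q) ∧ r) → ¬p = 1/6 → 1 = 1
((¬q → (p ∨ r)) ∧ ¬(r → p)) ∨ (((q → q) ∧ r) → ¬p) = 1/6 ∨ 1 = 1
p → p = 0 → 0 = 1
p → (p → p) = 0 → 1 = 1
q → r = 0 → 1/6 = 1
r ∨ r = 1/6 ∨ 1/6 = 1/6
(q → r) ∧ (r ∨ r) = 1 ∧ 1/6 = 1/6
¬r = ¬1/6 = 5/6
((q → r) ∧ (r ∨ r)) ∨ ¬r = 1/6 ∨ 5/6 = 5/6
(p → (p → p)) → (((q → r) ∧ (r ∨ r)) ∨ ¬r) = 1 → 5/6 = 5/6
(((¬q → (p ∨ r)) ∧ ¬(r → p)) ∨ (((q → q) ∧ r) → ¬p)) → ((p → (p → p)) → (((q → r) ∧ (r ∨ r)) ∨ ¬r)) = 1 → 5/6 = 5/6
This gives 5/6 ≠ 1.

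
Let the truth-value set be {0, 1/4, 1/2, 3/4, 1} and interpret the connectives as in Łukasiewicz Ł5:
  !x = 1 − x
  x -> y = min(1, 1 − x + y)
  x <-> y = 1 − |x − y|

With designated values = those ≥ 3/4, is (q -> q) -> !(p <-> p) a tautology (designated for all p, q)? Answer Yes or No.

No

Counterexample: take p = 0, q = 0.
q -> q = 0 -> 0 = 1
p <-> p = 0 <-> 0 = 1
!(p <-> p) = !1 = 0
(q -> q) -> !(p <-> p) = 1 -> 0 = 0
This gives 0, which is below 3/4.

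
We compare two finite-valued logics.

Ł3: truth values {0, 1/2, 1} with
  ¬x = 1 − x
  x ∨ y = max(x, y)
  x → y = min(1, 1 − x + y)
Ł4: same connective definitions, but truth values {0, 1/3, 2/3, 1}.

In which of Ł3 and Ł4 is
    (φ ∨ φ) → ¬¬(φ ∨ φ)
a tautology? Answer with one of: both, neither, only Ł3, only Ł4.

both

In Ł3: every assignment gives 1 — tautology.
In Ł4: every assignment gives 1 — tautology.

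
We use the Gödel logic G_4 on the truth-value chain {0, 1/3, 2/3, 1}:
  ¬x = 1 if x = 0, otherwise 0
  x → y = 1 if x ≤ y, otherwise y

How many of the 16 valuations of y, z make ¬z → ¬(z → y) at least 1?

y = 0, z = 0 ↦ 0  <
y = 0, z = 1/3 ↦ 1  ≥
y = 0, z = 2/3 ↦ 1  ≥
y = 0, z = 1 ↦ 1  ≥
y = 1/3, z = 0 ↦ 0  <
y = 1/3, z = 1/3 ↦ 1  ≥
y = 1/3, z = 2/3 ↦ 1  ≥
y = 1/3, z = 1 ↦ 1  ≥
y = 2/3, z = 0 ↦ 0  <
y = 2/3, z = 1/3 ↦ 1  ≥
y = 2/3, z = 2/3 ↦ 1  ≥
y = 2/3, z = 1 ↦ 1  ≥
y = 1, z = 0 ↦ 0  <
y = 1, z = 1/3 ↦ 1  ≥
y = 1, z = 2/3 ↦ 1  ≥
y = 1, z = 1 ↦ 1  ≥
So 12 of the 16 assignments meet the threshold.

12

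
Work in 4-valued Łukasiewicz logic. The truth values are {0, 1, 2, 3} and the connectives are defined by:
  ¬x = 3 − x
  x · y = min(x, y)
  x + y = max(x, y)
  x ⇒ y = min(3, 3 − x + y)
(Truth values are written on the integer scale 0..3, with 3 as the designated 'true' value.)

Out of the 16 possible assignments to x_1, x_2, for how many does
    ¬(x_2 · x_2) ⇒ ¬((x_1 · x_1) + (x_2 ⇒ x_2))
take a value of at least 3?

x_1 = 0, x_2 = 0 ↦ 0  <
x_1 = 0, x_2 = 1 ↦ 1  <
x_1 = 0, x_2 = 2 ↦ 2  <
x_1 = 0, x_2 = 3 ↦ 3  ≥
x_1 = 1, x_2 = 0 ↦ 0  <
x_1 = 1, x_2 = 1 ↦ 1  <
x_1 = 1, x_2 = 2 ↦ 2  <
x_1 = 1, x_2 = 3 ↦ 3  ≥
x_1 = 2, x_2 = 0 ↦ 0  <
x_1 = 2, x_2 = 1 ↦ 1  <
x_1 = 2, x_2 = 2 ↦ 2  <
x_1 = 2, x_2 = 3 ↦ 3  ≥
x_1 = 3, x_2 = 0 ↦ 0  <
x_1 = 3, x_2 = 1 ↦ 1  <
x_1 = 3, x_2 = 2 ↦ 2  <
x_1 = 3, x_2 = 3 ↦ 3  ≥
So 4 of the 16 assignments meet the threshold.

4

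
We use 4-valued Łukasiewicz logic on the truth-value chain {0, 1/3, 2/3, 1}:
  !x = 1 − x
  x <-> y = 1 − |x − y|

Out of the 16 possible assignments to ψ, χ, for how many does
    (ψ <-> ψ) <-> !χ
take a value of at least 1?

ψ = 0, χ = 0 ↦ 1  ≥
ψ = 0, χ = 1/3 ↦ 2/3  <
ψ = 0, χ = 2/3 ↦ 1/3  <
ψ = 0, χ = 1 ↦ 0  <
ψ = 1/3, χ = 0 ↦ 1  ≥
ψ = 1/3, χ = 1/3 ↦ 2/3  <
ψ = 1/3, χ = 2/3 ↦ 1/3  <
ψ = 1/3, χ = 1 ↦ 0  <
ψ = 2/3, χ = 0 ↦ 1  ≥
ψ = 2/3, χ = 1/3 ↦ 2/3  <
ψ = 2/3, χ = 2/3 ↦ 1/3  <
ψ = 2/3, χ = 1 ↦ 0  <
ψ = 1, χ = 0 ↦ 1  ≥
ψ = 1, χ = 1/3 ↦ 2/3  <
ψ = 1, χ = 2/3 ↦ 1/3  <
ψ = 1, χ = 1 ↦ 0  <
So 4 of the 16 assignments meet the threshold.

4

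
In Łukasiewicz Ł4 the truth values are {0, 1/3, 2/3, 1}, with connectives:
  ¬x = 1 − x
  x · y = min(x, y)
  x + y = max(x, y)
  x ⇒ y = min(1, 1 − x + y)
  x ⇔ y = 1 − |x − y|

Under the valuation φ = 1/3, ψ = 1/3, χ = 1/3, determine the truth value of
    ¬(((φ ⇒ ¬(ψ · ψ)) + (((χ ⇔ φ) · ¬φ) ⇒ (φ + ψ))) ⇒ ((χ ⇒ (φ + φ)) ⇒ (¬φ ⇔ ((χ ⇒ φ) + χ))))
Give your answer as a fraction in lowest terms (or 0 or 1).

1/3

ψ · ψ = 1/3 · 1/3 = 1/3
¬(ψ · ψ) = ¬1/3 = 2/3
φ ⇒ ¬(ψ · ψ) = 1/3 ⇒ 2/3 = 1
χ ⇔ φ = 1/3 ⇔ 1/3 = 1
¬φ = ¬1/3 = 2/3
(χ ⇔ φ) · ¬φ = 1 · 2/3 = 2/3
φ + ψ = 1/3 + 1/3 = 1/3
((χ ⇔ φ) · ¬φ) ⇒ (φ + ψ) = 2/3 ⇒ 1/3 = 2/3
(φ ⇒ ¬(ψ · ψ)) + (((χ ⇔ φ) · ¬φ) ⇒ (φ + ψ)) = 1 + 2/3 = 1
φ + φ = 1/3 + 1/3 = 1/3
χ ⇒ (φ + φ) = 1/3 ⇒ 1/3 = 1
¬φ = ¬1/3 = 2/3
χ ⇒ φ = 1/3 ⇒ 1/3 = 1
(χ ⇒ φ) + χ = 1 + 1/3 = 1
¬φ ⇔ ((χ ⇒ φ) + χ) = 2/3 ⇔ 1 = 2/3
(χ ⇒ (φ + φ)) ⇒ (¬φ ⇔ ((χ ⇒ φ) + χ)) = 1 ⇒ 2/3 = 2/3
((φ ⇒ ¬(ψ · ψ)) + (((χ ⇔ φ) · ¬φ) ⇒ (φ + ψ))) ⇒ ((χ ⇒ (φ + φ)) ⇒ (¬φ ⇔ ((χ ⇒ φ) + χ))) = 1 ⇒ 2/3 = 2/3
¬(((φ ⇒ ¬(ψ · ψ)) + (((χ ⇔ φ) · ¬φ) ⇒ (φ + ψ))) ⇒ ((χ ⇒ (φ + φ)) ⇒ (¬φ ⇔ ((χ ⇒ φ) + χ)))) = ¬2/3 = 1/3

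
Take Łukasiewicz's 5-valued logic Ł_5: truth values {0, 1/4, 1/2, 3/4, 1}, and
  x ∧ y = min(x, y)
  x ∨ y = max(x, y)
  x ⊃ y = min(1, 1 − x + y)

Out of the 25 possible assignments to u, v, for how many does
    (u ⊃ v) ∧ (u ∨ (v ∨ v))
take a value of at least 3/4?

11

value 1: 5 assignments (counts)
value 3/4: 6 assignments (counts)
value 1/2: 7 assignments
value 1/4: 5 assignments
value 0: 2 assignments
So 11 of the 25 assignments meet the threshold.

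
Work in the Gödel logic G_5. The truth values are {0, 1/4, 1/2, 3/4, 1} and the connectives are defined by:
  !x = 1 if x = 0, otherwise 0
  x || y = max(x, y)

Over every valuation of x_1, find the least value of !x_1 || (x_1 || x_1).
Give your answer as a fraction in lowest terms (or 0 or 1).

Take x_1 = 1/4:
!x_1 = !1/4 = 0
x_1 || x_1 = 1/4 || 1/4 = 1/4
!x_1 || (x_1 || x_1) = 0 || 1/4 = 1/4
No assignment yields a value below 1/4, so this is the minimum.

1/4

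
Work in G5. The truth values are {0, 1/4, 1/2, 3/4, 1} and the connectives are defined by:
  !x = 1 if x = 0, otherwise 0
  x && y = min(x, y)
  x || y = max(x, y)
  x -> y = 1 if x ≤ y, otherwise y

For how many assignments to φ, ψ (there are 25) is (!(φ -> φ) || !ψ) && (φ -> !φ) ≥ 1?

1

value 1: 1 assignment (counts)
value 0: 24 assignments
So 1 of the 25 assignments meets the threshold.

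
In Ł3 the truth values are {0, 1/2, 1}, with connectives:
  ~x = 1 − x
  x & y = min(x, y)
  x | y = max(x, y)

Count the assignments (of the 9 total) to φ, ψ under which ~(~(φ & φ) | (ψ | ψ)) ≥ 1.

φ = 0, ψ = 0 ↦ 0  <
φ = 0, ψ = 1/2 ↦ 0  <
φ = 0, ψ = 1 ↦ 0  <
φ = 1/2, ψ = 0 ↦ 1/2  <
φ = 1/2, ψ = 1/2 ↦ 1/2  <
φ = 1/2, ψ = 1 ↦ 0  <
φ = 1, ψ = 0 ↦ 1  ≥
φ = 1, ψ = 1/2 ↦ 1/2  <
φ = 1, ψ = 1 ↦ 0  <
So 1 of the 9 assignments meets the threshold.

1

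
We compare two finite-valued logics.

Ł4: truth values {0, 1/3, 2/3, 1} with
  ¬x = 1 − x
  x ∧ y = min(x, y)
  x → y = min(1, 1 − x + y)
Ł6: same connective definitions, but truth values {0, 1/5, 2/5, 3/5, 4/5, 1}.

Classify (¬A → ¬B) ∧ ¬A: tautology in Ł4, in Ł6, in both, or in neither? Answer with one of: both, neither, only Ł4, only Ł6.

In Ł4: at A = 0, B = 1/3 the value is 2/3 — not a tautology.
In Ł6: at A = 0, B = 1/5 the value is 4/5 — not a tautology.

neither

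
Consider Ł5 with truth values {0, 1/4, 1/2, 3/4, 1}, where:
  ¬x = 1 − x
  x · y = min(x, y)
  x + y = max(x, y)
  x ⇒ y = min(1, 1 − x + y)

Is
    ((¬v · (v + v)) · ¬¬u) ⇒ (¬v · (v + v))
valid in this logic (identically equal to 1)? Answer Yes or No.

At u = 1/4, v = 0, for instance:
¬v = ¬0 = 1
v + v = 0 + 0 = 0
¬v · (v + v) = 1 · 0 = 0
¬u = ¬1/4 = 3/4
¬¬u = ¬3/4 = 1/4
(¬v · (v + v)) · ¬¬u = 0 · 1/4 = 0
((¬v · (v + v)) · ¬¬u) ⇒ (¬v · (v + v)) = 0 ⇒ 0 = 1
and checking the remaining 24 assignments likewise gives ≥ 1 in every case.

Yes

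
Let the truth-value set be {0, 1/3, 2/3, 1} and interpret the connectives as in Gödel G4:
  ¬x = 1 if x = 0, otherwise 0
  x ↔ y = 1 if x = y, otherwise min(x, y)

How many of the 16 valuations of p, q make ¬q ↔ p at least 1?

4

p = 0, q = 0 ↦ 0  <
p = 0, q = 1/3 ↦ 1  ≥
p = 0, q = 2/3 ↦ 1  ≥
p = 0, q = 1 ↦ 1  ≥
p = 1/3, q = 0 ↦ 1/3  <
p = 1/3, q = 1/3 ↦ 0  <
p = 1/3, q = 2/3 ↦ 0  <
p = 1/3, q = 1 ↦ 0  <
p = 2/3, q = 0 ↦ 2/3  <
p = 2/3, q = 1/3 ↦ 0  <
p = 2/3, q = 2/3 ↦ 0  <
p = 2/3, q = 1 ↦ 0  <
p = 1, q = 0 ↦ 1  ≥
p = 1, q = 1/3 ↦ 0  <
p = 1, q = 2/3 ↦ 0  <
p = 1, q = 1 ↦ 0  <
So 4 of the 16 assignments meet the threshold.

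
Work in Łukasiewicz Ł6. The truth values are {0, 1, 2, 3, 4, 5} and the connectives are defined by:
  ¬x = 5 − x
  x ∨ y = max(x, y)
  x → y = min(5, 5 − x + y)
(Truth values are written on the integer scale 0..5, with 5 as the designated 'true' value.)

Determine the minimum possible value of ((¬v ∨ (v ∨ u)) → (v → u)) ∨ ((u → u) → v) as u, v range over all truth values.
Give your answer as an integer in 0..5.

4

Take u = 0, v = 3:
¬v = ¬3 = 2
v ∨ u = 3 ∨ 0 = 3
¬v ∨ (v ∨ u) = 2 ∨ 3 = 3
v → u = 3 → 0 = 2
(¬v ∨ (v ∨ u)) → (v → u) = 3 → 2 = 4
u → u = 0 → 0 = 5
(u → u) → v = 5 → 3 = 3
((¬v ∨ (v ∨ u)) → (v → u)) ∨ ((u → u) → v) = 4 ∨ 3 = 4
No assignment yields a value below 4, so this is the minimum.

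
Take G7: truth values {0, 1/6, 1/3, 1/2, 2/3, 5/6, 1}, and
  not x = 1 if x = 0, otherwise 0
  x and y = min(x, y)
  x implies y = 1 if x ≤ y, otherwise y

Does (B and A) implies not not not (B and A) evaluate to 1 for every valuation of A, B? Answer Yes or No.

Counterexample: take A = 1/6, B = 1/6.
B and A = 1/6 and 1/6 = 1/6
not (B and A) = not 1/6 = 0
not not (B and A) = not 0 = 1
not not not (B and A) = not 1 = 0
(B and A) implies not not not (B and A) = 1/6 implies 0 = 0
This gives 0 ≠ 1.

No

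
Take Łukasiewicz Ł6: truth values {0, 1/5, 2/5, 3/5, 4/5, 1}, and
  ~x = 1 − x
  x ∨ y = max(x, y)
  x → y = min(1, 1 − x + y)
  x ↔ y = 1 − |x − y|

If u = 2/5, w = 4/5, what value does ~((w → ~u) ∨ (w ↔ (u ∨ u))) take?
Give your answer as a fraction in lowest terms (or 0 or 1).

~u = ~2/5 = 3/5
w → ~u = 4/5 → 3/5 = 4/5
u ∨ u = 2/5 ∨ 2/5 = 2/5
w ↔ (u ∨ u) = 4/5 ↔ 2/5 = 3/5
(w → ~u) ∨ (w ↔ (u ∨ u)) = 4/5 ∨ 3/5 = 4/5
~((w → ~u) ∨ (w ↔ (u ∨ u))) = ~4/5 = 1/5

1/5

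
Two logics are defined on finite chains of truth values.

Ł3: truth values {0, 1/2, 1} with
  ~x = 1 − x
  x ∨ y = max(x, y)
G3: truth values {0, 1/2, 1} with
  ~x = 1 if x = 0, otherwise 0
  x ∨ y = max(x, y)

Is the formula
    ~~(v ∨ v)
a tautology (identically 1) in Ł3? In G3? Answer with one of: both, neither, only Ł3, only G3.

In Ł3: at v = 0 the value is 0 — not a tautology.
In G3: at v = 0 the value is 0 — not a tautology.

neither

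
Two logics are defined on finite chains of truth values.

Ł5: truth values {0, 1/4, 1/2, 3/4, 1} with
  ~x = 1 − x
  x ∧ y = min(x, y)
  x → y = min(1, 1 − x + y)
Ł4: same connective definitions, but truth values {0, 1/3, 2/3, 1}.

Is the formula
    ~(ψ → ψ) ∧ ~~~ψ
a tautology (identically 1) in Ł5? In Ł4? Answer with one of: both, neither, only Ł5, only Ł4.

In Ł5: at ψ = 0 the value is 0 — not a tautology.
In Ł4: at ψ = 0 the value is 0 — not a tautology.

neither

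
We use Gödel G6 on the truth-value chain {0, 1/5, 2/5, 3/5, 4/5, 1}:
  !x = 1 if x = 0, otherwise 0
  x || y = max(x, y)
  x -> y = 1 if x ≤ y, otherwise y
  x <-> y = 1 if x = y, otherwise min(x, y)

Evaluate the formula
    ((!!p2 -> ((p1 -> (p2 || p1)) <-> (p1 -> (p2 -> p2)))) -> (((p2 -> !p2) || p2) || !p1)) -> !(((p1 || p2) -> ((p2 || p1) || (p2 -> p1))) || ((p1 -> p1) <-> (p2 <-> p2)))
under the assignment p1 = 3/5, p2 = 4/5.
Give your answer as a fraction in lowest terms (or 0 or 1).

!p2 = !4/5 = 0
!!p2 = !0 = 1
p2 || p1 = 4/5 || 3/5 = 4/5
p1 -> (p2 || p1) = 3/5 -> 4/5 = 1
p2 -> p2 = 4/5 -> 4/5 = 1
p1 -> (p2 -> p2) = 3/5 -> 1 = 1
(p1 -> (p2 || p1)) <-> (p1 -> (p2 -> p2)) = 1 <-> 1 = 1
!!p2 -> ((p1 -> (p2 || p1)) <-> (p1 -> (p2 -> p2))) = 1 -> 1 = 1
!p2 = !4/5 = 0
p2 -> !p2 = 4/5 -> 0 = 0
(p2 -> !p2) || p2 = 0 || 4/5 = 4/5
!p1 = !3/5 = 0
((p2 -> !p2) || p2) || !p1 = 4/5 || 0 = 4/5
(!!p2 -> ((p1 -> (p2 || p1)) <-> (p1 -> (p2 -> p2)))) -> (((p2 -> !p2) || p2) || !p1) = 1 -> 4/5 = 4/5
p1 || p2 = 3/5 || 4/5 = 4/5
p2 || p1 = 4/5 || 3/5 = 4/5
p2 -> p1 = 4/5 -> 3/5 = 3/5
(p2 || p1) || (p2 -> p1) = 4/5 || 3/5 = 4/5
(p1 || p2) -> ((p2 || p1) || (p2 -> p1)) = 4/5 -> 4/5 = 1
p1 -> p1 = 3/5 -> 3/5 = 1
p2 <-> p2 = 4/5 <-> 4/5 = 1
(p1 -> p1) <-> (p2 <-> p2) = 1 <-> 1 = 1
((p1 || p2) -> ((p2 || p1) || (p2 -> p1))) || ((p1 -> p1) <-> (p2 <-> p2)) = 1 || 1 = 1
!(((p1 || p2) -> ((p2 || p1) || (p2 -> p1))) || ((p1 -> p1) <-> (p2 <-> p2))) = !1 = 0
((!!p2 -> ((p1 -> (p2 || p1)) <-> (p1 -> (p2 -> p2)))) -> (((p2 -> !p2) || p2) || !p1)) -> !(((p1 || p2) -> ((p2 || p1) || (p2 -> p1))) || ((p1 -> p1) <-> (p2 <-> p2))) = 4/5 -> 0 = 0

0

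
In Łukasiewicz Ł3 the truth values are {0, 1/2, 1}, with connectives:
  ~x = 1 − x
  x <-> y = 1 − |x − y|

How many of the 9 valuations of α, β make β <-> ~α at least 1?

α = 0, β = 0 ↦ 0  <
α = 0, β = 1/2 ↦ 1/2  <
α = 0, β = 1 ↦ 1  ≥
α = 1/2, β = 0 ↦ 1/2  <
α = 1/2, β = 1/2 ↦ 1  ≥
α = 1/2, β = 1 ↦ 1/2  <
α = 1, β = 0 ↦ 1  ≥
α = 1, β = 1/2 ↦ 1/2  <
α = 1, β = 1 ↦ 0  <
So 3 of the 9 assignments meet the threshold.

3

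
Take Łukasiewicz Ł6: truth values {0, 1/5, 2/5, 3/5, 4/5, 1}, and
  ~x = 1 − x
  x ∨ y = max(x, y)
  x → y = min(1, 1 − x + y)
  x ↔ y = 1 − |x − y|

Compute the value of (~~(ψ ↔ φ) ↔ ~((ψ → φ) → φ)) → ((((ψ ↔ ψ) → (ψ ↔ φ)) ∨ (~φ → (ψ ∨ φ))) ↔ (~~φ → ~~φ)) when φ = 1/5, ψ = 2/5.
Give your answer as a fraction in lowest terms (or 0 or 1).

1

ψ ↔ φ = 2/5 ↔ 1/5 = 4/5
~(ψ ↔ φ) = ~4/5 = 1/5
~~(ψ ↔ φ) = ~1/5 = 4/5
ψ → φ = 2/5 → 1/5 = 4/5
(ψ → φ) → φ = 4/5 → 1/5 = 2/5
~((ψ → φ) → φ) = ~2/5 = 3/5
~~(ψ ↔ φ) ↔ ~((ψ → φ) → φ) = 4/5 ↔ 3/5 = 4/5
ψ ↔ ψ = 2/5 ↔ 2/5 = 1
ψ ↔ φ = 2/5 ↔ 1/5 = 4/5
(ψ ↔ ψ) → (ψ ↔ φ) = 1 → 4/5 = 4/5
~φ = ~1/5 = 4/5
ψ ∨ φ = 2/5 ∨ 1/5 = 2/5
~φ → (ψ ∨ φ) = 4/5 → 2/5 = 3/5
((ψ ↔ ψ) → (ψ ↔ φ)) ∨ (~φ → (ψ ∨ φ)) = 4/5 ∨ 3/5 = 4/5
~φ = ~1/5 = 4/5
~~φ = ~4/5 = 1/5
~φ = ~1/5 = 4/5
~~φ = ~4/5 = 1/5
~~φ → ~~φ = 1/5 → 1/5 = 1
(((ψ ↔ ψ) → (ψ ↔ φ)) ∨ (~φ → (ψ ∨ φ))) ↔ (~~φ → ~~φ) = 4/5 ↔ 1 = 4/5
(~~(ψ ↔ φ) ↔ ~((ψ → φ) → φ)) → ((((ψ ↔ ψ) → (ψ ↔ φ)) ∨ (~φ → (ψ ∨ φ))) ↔ (~~φ → ~~φ)) = 4/5 → 4/5 = 1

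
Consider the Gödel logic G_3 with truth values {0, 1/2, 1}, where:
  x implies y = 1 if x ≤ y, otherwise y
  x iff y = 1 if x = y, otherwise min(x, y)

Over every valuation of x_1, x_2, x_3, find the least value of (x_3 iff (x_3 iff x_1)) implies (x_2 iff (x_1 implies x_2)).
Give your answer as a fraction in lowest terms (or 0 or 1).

Take x_1 = 1/2, x_2 = 1/2, x_3 = 0:
x_3 iff x_1 = 0 iff 1/2 = 0
x_3 iff (x_3 iff x_1) = 0 iff 0 = 1
x_1 implies x_2 = 1/2 implies 1/2 = 1
x_2 iff (x_1 implies x_2) = 1/2 iff 1 = 1/2
(x_3 iff (x_3 iff x_1)) implies (x_2 iff (x_1 implies x_2)) = 1 implies 1/2 = 1/2
No assignment yields a value below 1/2, so this is the minimum.

1/2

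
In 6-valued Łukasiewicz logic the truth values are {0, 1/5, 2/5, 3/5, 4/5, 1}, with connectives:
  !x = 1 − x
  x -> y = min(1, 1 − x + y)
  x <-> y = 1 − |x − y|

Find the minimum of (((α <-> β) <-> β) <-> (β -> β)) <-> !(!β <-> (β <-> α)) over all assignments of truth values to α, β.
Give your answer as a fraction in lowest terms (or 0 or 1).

1/5

Take α = 0, β = 2/5:
α <-> β = 0 <-> 2/5 = 3/5
(α <-> β) <-> β = 3/5 <-> 2/5 = 4/5
β -> β = 2/5 -> 2/5 = 1
((α <-> β) <-> β) <-> (β -> β) = 4/5 <-> 1 = 4/5
!β = !2/5 = 3/5
β <-> α = 2/5 <-> 0 = 3/5
!β <-> (β <-> α) = 3/5 <-> 3/5 = 1
!(!β <-> (β <-> α)) = !1 = 0
(((α <-> β) <-> β) <-> (β -> β)) <-> !(!β <-> (β <-> α)) = 4/5 <-> 0 = 1/5
No assignment yields a value below 1/5, so this is the minimum.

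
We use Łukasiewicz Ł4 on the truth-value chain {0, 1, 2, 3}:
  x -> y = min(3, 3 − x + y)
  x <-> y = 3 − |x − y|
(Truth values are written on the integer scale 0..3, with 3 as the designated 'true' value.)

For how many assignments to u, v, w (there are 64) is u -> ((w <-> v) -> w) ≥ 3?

53

value 3: 53 assignments (counts)
value 2: 7 assignments
value 1: 3 assignments
value 0: 1 assignment
So 53 of the 64 assignments meet the threshold.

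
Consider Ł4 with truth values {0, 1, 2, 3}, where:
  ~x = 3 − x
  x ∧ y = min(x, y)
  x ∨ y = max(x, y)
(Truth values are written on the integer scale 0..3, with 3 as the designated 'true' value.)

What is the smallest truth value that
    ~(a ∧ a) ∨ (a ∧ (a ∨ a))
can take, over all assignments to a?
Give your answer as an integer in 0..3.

Take a = 1:
a ∧ a = 1 ∧ 1 = 1
~(a ∧ a) = ~1 = 2
a ∨ a = 1 ∨ 1 = 1
a ∧ (a ∨ a) = 1 ∧ 1 = 1
~(a ∧ a) ∨ (a ∧ (a ∨ a)) = 2 ∨ 1 = 2
No assignment yields a value below 2, so this is the minimum.

2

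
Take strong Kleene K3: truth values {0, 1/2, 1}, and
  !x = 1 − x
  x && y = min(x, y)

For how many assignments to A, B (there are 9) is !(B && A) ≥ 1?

A = 0, B = 0 ↦ 1  ≥
A = 0, B = 1/2 ↦ 1  ≥
A = 0, B = 1 ↦ 1  ≥
A = 1/2, B = 0 ↦ 1  ≥
A = 1/2, B = 1/2 ↦ 1/2  <
A = 1/2, B = 1 ↦ 1/2  <
A = 1, B = 0 ↦ 1  ≥
A = 1, B = 1/2 ↦ 1/2  <
A = 1, B = 1 ↦ 0  <
So 5 of the 9 assignments meet the threshold.

5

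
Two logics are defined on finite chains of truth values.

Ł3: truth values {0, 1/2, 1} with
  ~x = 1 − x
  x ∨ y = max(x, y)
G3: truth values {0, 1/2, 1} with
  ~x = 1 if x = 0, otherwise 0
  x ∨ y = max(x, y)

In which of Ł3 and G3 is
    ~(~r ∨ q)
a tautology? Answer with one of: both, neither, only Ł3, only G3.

neither

In Ł3: at q = 0, r = 0 the value is 0 — not a tautology.
In G3: at q = 0, r = 0 the value is 0 — not a tautology.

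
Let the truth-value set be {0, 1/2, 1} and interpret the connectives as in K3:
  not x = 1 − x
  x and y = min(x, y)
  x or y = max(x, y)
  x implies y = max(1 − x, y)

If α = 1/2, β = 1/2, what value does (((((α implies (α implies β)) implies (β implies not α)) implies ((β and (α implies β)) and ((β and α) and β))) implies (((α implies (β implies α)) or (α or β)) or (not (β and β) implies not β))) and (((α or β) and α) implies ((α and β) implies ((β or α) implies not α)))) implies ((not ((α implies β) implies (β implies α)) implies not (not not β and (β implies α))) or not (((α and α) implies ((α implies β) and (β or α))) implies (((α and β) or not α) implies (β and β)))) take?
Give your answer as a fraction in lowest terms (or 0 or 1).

α implies β = 1/2 implies 1/2 = 1/2
α implies (α implies β) = 1/2 implies 1/2 = 1/2
not α = not 1/2 = 1/2
β implies not α = 1/2 implies 1/2 = 1/2
(α implies (α implies β)) implies (β implies not α) = 1/2 implies 1/2 = 1/2
α implies β = 1/2 implies 1/2 = 1/2
β and (α implies β) = 1/2 and 1/2 = 1/2
β and α = 1/2 and 1/2 = 1/2
(β and α) and β = 1/2 and 1/2 = 1/2
(β and (α implies β)) and ((β and α) and β) = 1/2 and 1/2 = 1/2
((α implies (α implies β)) implies (β implies not α)) implies ((β and (α implies β)) and ((β and α) and β)) = 1/2 implies 1/2 = 1/2
β implies α = 1/2 implies 1/2 = 1/2
α implies (β implies α) = 1/2 implies 1/2 = 1/2
α or β = 1/2 or 1/2 = 1/2
(α implies (β implies α)) or (α or β) = 1/2 or 1/2 = 1/2
β and β = 1/2 and 1/2 = 1/2
not (β and β) = not 1/2 = 1/2
not β = not 1/2 = 1/2
not (β and β) implies not β = 1/2 implies 1/2 = 1/2
((α implies (β implies α)) or (α or β)) or (not (β and β) implies not β) = 1/2 or 1/2 = 1/2
(((α implies (α implies β)) implies (β implies not α)) implies ((β and (α implies β)) and ((β and α) and β))) implies (((α implies (β implies α)) or (α or β)) or (not (β and β) implies not β)) = 1/2 implies 1/2 = 1/2
α or β = 1/2 or 1/2 = 1/2
(α or β) and α = 1/2 and 1/2 = 1/2
α and β = 1/2 and 1/2 = 1/2
β or α = 1/2 or 1/2 = 1/2
not α = not 1/2 = 1/2
(β or α) implies not α = 1/2 implies 1/2 = 1/2
(α and β) implies ((β or α) implies not α) = 1/2 implies 1/2 = 1/2
((α or β) and α) implies ((α and β) implies ((β or α) implies not α)) = 1/2 implies 1/2 = 1/2
((((α implies (α implies β)) implies (β implies not α)) implies ((β and (α implies β)) and ((β and α) and β))) implies (((α implies (β implies α)) or (α or β)) or (not (β and β) implies not β))) and (((α or β) and α) implies ((α and β) implies ((β or α) implies not α))) = 1/2 and 1/2 = 1/2
α implies β = 1/2 implies 1/2 = 1/2
β implies α = 1/2 implies 1/2 = 1/2
(α implies β) implies (β implies α) = 1/2 implies 1/2 = 1/2
not ((α implies β) implies (β implies α)) = not 1/2 = 1/2
not β = not 1/2 = 1/2
not not β = not 1/2 = 1/2
β implies α = 1/2 implies 1/2 = 1/2
not not β and (β implies α) = 1/2 and 1/2 = 1/2
not (not not β and (β implies α)) = not 1/2 = 1/2
not ((α implies β) implies (β implies α)) implies not (not not β and (β implies α)) = 1/2 implies 1/2 = 1/2
α and α = 1/2 and 1/2 = 1/2
α implies β = 1/2 implies 1/2 = 1/2
β or α = 1/2 or 1/2 = 1/2
(α implies β) and (β or α) = 1/2 and 1/2 = 1/2
(α and α) implies ((α implies β) and (β or α)) = 1/2 implies 1/2 = 1/2
α and β = 1/2 and 1/2 = 1/2
not α = not 1/2 = 1/2
(α and β) or not α = 1/2 or 1/2 = 1/2
β and β = 1/2 and 1/2 = 1/2
((α and β) or not α) implies (β and β) = 1/2 implies 1/2 = 1/2
((α and α) implies ((α implies β) and (β or α))) implies (((α and β) or not α) implies (β and β)) = 1/2 implies 1/2 = 1/2
not (((α and α) implies ((α implies β) and (β or α))) implies (((α and β) or not α) implies (β and β))) = not 1/2 = 1/2
(not ((α implies β) implies (β implies α)) implies not (not not β and (β implies α))) or not (((α and α) implies ((α implies β) and (β or α))) implies (((α and β) or not α) implies (β and β))) = 1/2 or 1/2 = 1/2
(((((α implies (α implies β)) implies (β implies not α)) implies ((β and (α implies β)) and ((β and α) and β))) implies (((α implies (β implies α)) or (α or β)) or (not (β and β) implies not β))) and (((α or β) and α) implies ((α and β) implies ((β or α) implies not α)))) implies ((not ((α implies β) implies (β implies α)) implies not (not not β and (β implies α))) or not (((α and α) implies ((α implies β) and (β or α))) implies (((α and β) or not α) implies (β and β)))) = 1/2 implies 1/2 = 1/2

1/2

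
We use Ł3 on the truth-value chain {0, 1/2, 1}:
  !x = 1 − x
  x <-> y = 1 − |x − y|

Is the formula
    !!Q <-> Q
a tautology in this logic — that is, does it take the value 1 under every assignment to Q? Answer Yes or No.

Yes

Q = 0 ↦ 1
Q = 1/2 ↦ 1
Q = 1 ↦ 1
Every assignment gives a value ≥ 1.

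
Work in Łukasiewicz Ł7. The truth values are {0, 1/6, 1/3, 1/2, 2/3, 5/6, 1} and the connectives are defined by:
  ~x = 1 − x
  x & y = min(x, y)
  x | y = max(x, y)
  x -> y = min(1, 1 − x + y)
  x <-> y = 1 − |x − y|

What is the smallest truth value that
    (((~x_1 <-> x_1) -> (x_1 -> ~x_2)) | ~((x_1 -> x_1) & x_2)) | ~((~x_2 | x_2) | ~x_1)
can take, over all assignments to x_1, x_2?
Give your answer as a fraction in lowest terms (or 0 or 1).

1/2

Take x_1 = 1/2, x_2 = 1:
~x_1 = ~1/2 = 1/2
~x_1 <-> x_1 = 1/2 <-> 1/2 = 1
~x_2 = ~1 = 0
x_1 -> ~x_2 = 1/2 -> 0 = 1/2
(~x_1 <-> x_1) -> (x_1 -> ~x_2) = 1 -> 1/2 = 1/2
x_1 -> x_1 = 1/2 -> 1/2 = 1
(x_1 -> x_1) & x_2 = 1 & 1 = 1
~((x_1 -> x_1) & x_2) = ~1 = 0
((~x_1 <-> x_1) -> (x_1 -> ~x_2)) | ~((x_1 -> x_1) & x_2) = 1/2 | 0 = 1/2
~x_2 = ~1 = 0
~x_2 | x_2 = 0 | 1 = 1
~x_1 = ~1/2 = 1/2
(~x_2 | x_2) | ~x_1 = 1 | 1/2 = 1
~((~x_2 | x_2) | ~x_1) = ~1 = 0
(((~x_1 <-> x_1) -> (x_1 -> ~x_2)) | ~((x_1 -> x_1) & x_2)) | ~((~x_2 | x_2) | ~x_1) = 1/2 | 0 = 1/2
No assignment yields a value below 1/2, so this is the minimum.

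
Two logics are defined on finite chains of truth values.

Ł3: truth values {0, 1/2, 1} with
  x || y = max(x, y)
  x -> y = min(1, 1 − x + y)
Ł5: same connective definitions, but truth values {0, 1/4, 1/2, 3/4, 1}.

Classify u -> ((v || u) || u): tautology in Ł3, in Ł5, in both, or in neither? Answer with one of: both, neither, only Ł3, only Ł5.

In Ł3: every assignment gives 1 — tautology.
In Ł5: every assignment gives 1 — tautology.

both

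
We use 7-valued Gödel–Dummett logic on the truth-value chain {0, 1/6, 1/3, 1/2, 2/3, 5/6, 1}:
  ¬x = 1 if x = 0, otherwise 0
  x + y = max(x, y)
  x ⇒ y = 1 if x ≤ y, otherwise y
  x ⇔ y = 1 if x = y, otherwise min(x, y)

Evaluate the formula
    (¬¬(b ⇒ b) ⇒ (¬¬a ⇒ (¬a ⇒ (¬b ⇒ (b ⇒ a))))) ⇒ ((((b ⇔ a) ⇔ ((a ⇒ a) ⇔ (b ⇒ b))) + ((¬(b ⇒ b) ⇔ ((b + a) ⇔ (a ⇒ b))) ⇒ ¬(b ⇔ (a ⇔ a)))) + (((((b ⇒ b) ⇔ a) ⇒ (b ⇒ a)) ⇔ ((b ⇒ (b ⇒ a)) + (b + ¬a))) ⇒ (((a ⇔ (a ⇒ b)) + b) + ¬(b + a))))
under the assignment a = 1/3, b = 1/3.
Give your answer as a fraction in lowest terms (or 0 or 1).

b ⇒ b = 1/3 ⇒ 1/3 = 1
¬(b ⇒ b) = ¬1 = 0
¬¬(b ⇒ b) = ¬0 = 1
¬a = ¬1/3 = 0
¬¬a = ¬0 = 1
¬a = ¬1/3 = 0
¬b = ¬1/3 = 0
b ⇒ a = 1/3 ⇒ 1/3 = 1
¬b ⇒ (b ⇒ a) = 0 ⇒ 1 = 1
¬a ⇒ (¬b ⇒ (b ⇒ a)) = 0 ⇒ 1 = 1
¬¬a ⇒ (¬a ⇒ (¬b ⇒ (b ⇒ a))) = 1 ⇒ 1 = 1
¬¬(b ⇒ b) ⇒ (¬¬a ⇒ (¬a ⇒ (¬b ⇒ (b ⇒ a)))) = 1 ⇒ 1 = 1
b ⇔ a = 1/3 ⇔ 1/3 = 1
a ⇒ a = 1/3 ⇒ 1/3 = 1
b ⇒ b = 1/3 ⇒ 1/3 = 1
(a ⇒ a) ⇔ (b ⇒ b) = 1 ⇔ 1 = 1
(b ⇔ a) ⇔ ((a ⇒ a) ⇔ (b ⇒ b)) = 1 ⇔ 1 = 1
b ⇒ b = 1/3 ⇒ 1/3 = 1
¬(b ⇒ b) = ¬1 = 0
b + a = 1/3 + 1/3 = 1/3
a ⇒ b = 1/3 ⇒ 1/3 = 1
(b + a) ⇔ (a ⇒ b) = 1/3 ⇔ 1 = 1/3
¬(b ⇒ b) ⇔ ((b + a) ⇔ (a ⇒ b)) = 0 ⇔ 1/3 = 0
a ⇔ a = 1/3 ⇔ 1/3 = 1
b ⇔ (a ⇔ a) = 1/3 ⇔ 1 = 1/3
¬(b ⇔ (a ⇔ a)) = ¬1/3 = 0
(¬(b ⇒ b) ⇔ ((b + a) ⇔ (a ⇒ b))) ⇒ ¬(b ⇔ (a ⇔ a)) = 0 ⇒ 0 = 1
((b ⇔ a) ⇔ ((a ⇒ a) ⇔ (b ⇒ b))) + ((¬(b ⇒ b) ⇔ ((b + a) ⇔ (a ⇒ b))) ⇒ ¬(b ⇔ (a ⇔ a))) = 1 + 1 = 1
b ⇒ b = 1/3 ⇒ 1/3 = 1
(b ⇒ b) ⇔ a = 1 ⇔ 1/3 = 1/3
b ⇒ a = 1/3 ⇒ 1/3 = 1
((b ⇒ b) ⇔ a) ⇒ (b ⇒ a) = 1/3 ⇒ 1 = 1
b ⇒ a = 1/3 ⇒ 1/3 = 1
b ⇒ (b ⇒ a) = 1/3 ⇒ 1 = 1
¬a = ¬1/3 = 0
b + ¬a = 1/3 + 0 = 1/3
(b ⇒ (b ⇒ a)) + (b + ¬a) = 1 + 1/3 = 1
(((b ⇒ b) ⇔ a) ⇒ (b ⇒ a)) ⇔ ((b ⇒ (b ⇒ a)) + (b + ¬a)) = 1 ⇔ 1 = 1
a ⇒ b = 1/3 ⇒ 1/3 = 1
a ⇔ (a ⇒ b) = 1/3 ⇔ 1 = 1/3
(a ⇔ (a ⇒ b)) + b = 1/3 + 1/3 = 1/3
b + a = 1/3 + 1/3 = 1/3
¬(b + a) = ¬1/3 = 0
((a ⇔ (a ⇒ b)) + b) + ¬(b + a) = 1/3 + 0 = 1/3
((((b ⇒ b) ⇔ a) ⇒ (b ⇒ a)) ⇔ ((b ⇒ (b ⇒ a)) + (b + ¬a))) ⇒ (((a ⇔ (a ⇒ b)) + b) + ¬(b + a)) = 1 ⇒ 1/3 = 1/3
(((b ⇔ a) ⇔ ((a ⇒ a) ⇔ (b ⇒ b))) + ((¬(b ⇒ b) ⇔ ((b + a) ⇔ (a ⇒ b))) ⇒ ¬(b ⇔ (a ⇔ a)))) + (((((b ⇒ b) ⇔ a) ⇒ (b ⇒ a)) ⇔ ((b ⇒ (b ⇒ a)) + (b + ¬a))) ⇒ (((a ⇔ (a ⇒ b)) + b) + ¬(b + a))) = 1 + 1/3 = 1
(¬¬(b ⇒ b) ⇒ (¬¬a ⇒ (¬a ⇒ (¬b ⇒ (b ⇒ a))))) ⇒ ((((b ⇔ a) ⇔ ((a ⇒ a) ⇔ (b ⇒ b))) + ((¬(b ⇒ b) ⇔ ((b + a) ⇔ (a ⇒ b))) ⇒ ¬(b ⇔ (a ⇔ a)))) + (((((b ⇒ b) ⇔ a) ⇒ (b ⇒ a)) ⇔ ((b ⇒ (b ⇒ a)) + (b + ¬a))) ⇒ (((a ⇔ (a ⇒ b)) + b) + ¬(b + a)))) = 1 ⇒ 1 = 1

1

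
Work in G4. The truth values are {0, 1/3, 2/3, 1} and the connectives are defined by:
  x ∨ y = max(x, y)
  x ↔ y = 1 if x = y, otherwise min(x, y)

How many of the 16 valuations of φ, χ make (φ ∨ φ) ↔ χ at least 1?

φ = 0, χ = 0 ↦ 1  ≥
φ = 0, χ = 1/3 ↦ 0  <
φ = 0, χ = 2/3 ↦ 0  <
φ = 0, χ = 1 ↦ 0  <
φ = 1/3, χ = 0 ↦ 0  <
φ = 1/3, χ = 1/3 ↦ 1  ≥
φ = 1/3, χ = 2/3 ↦ 1/3  <
φ = 1/3, χ = 1 ↦ 1/3  <
φ = 2/3, χ = 0 ↦ 0  <
φ = 2/3, χ = 1/3 ↦ 1/3  <
φ = 2/3, χ = 2/3 ↦ 1  ≥
φ = 2/3, χ = 1 ↦ 2/3  <
φ = 1, χ = 0 ↦ 0  <
φ = 1, χ = 1/3 ↦ 1/3  <
φ = 1, χ = 2/3 ↦ 2/3  <
φ = 1, χ = 1 ↦ 1  ≥
So 4 of the 16 assignments meet the threshold.

4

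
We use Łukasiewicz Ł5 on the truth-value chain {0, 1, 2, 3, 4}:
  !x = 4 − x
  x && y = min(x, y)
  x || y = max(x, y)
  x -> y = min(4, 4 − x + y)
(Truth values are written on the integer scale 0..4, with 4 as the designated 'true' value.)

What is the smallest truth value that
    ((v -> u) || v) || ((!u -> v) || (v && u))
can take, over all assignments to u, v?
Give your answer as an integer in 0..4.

Take u = 0, v = 2:
v -> u = 2 -> 0 = 2
(v -> u) || v = 2 || 2 = 2
!u = !0 = 4
!u -> v = 4 -> 2 = 2
v && u = 2 && 0 = 0
(!u -> v) || (v && u) = 2 || 0 = 2
((v -> u) || v) || ((!u -> v) || (v && u)) = 2 || 2 = 2
No assignment yields a value below 2, so this is the minimum.

2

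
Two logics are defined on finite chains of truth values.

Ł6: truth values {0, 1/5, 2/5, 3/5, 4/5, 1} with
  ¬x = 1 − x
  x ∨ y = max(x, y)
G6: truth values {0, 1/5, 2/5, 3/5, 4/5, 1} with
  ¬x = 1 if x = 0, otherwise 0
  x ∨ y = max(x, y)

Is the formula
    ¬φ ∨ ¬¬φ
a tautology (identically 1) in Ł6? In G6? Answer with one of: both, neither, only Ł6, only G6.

only G6

In Ł6: at φ = 1/5 the value is 4/5 — not a tautology.
In G6: every assignment gives 1 — tautology.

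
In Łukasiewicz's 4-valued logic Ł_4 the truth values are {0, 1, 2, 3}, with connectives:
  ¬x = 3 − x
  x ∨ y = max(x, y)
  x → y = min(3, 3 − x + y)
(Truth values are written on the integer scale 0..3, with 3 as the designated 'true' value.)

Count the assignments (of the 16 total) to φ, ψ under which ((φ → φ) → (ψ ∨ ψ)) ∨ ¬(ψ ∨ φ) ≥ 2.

φ = 0, ψ = 0 ↦ 3  ≥
φ = 0, ψ = 1 ↦ 2  ≥
φ = 0, ψ = 2 ↦ 2  ≥
φ = 0, ψ = 3 ↦ 3  ≥
φ = 1, ψ = 0 ↦ 2  ≥
φ = 1, ψ = 1 ↦ 2  ≥
φ = 1, ψ = 2 ↦ 2  ≥
φ = 1, ψ = 3 ↦ 3  ≥
φ = 2, ψ = 0 ↦ 1  <
φ = 2, ψ = 1 ↦ 1  <
φ = 2, ψ = 2 ↦ 2  ≥
φ = 2, ψ = 3 ↦ 3  ≥
φ = 3, ψ = 0 ↦ 0  <
φ = 3, ψ = 1 ↦ 1  <
φ = 3, ψ = 2 ↦ 2  ≥
φ = 3, ψ = 3 ↦ 3  ≥
So 12 of the 16 assignments meet the threshold.

12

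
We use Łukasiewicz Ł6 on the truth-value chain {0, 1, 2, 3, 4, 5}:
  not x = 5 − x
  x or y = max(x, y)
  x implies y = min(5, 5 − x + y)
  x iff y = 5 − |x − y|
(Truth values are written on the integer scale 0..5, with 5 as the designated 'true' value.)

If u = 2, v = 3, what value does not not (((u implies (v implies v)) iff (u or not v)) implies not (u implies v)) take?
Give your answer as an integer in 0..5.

v implies v = 3 implies 3 = 5
u implies (v implies v) = 2 implies 5 = 5
not v = not 3 = 2
u or not v = 2 or 2 = 2
(u implies (v implies v)) iff (u or not v) = 5 iff 2 = 2
u implies v = 2 implies 3 = 5
not (u implies v) = not 5 = 0
((u implies (v implies v)) iff (u or not v)) implies not (u implies v) = 2 implies 0 = 3
not (((u implies (v implies v)) iff (u or not v)) implies not (u implies v)) = not 3 = 2
not not (((u implies (v implies v)) iff (u or not v)) implies not (u implies v)) = not 2 = 3

3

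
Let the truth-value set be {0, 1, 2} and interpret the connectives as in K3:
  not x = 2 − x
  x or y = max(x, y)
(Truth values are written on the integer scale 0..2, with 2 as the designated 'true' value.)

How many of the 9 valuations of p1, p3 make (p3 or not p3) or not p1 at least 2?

p1 = 0, p3 = 0 ↦ 2  ≥
p1 = 0, p3 = 1 ↦ 2  ≥
p1 = 0, p3 = 2 ↦ 2  ≥
p1 = 1, p3 = 0 ↦ 2  ≥
p1 = 1, p3 = 1 ↦ 1  <
p1 = 1, p3 = 2 ↦ 2  ≥
p1 = 2, p3 = 0 ↦ 2  ≥
p1 = 2, p3 = 1 ↦ 1  <
p1 = 2, p3 = 2 ↦ 2  ≥
So 7 of the 9 assignments meet the threshold.

7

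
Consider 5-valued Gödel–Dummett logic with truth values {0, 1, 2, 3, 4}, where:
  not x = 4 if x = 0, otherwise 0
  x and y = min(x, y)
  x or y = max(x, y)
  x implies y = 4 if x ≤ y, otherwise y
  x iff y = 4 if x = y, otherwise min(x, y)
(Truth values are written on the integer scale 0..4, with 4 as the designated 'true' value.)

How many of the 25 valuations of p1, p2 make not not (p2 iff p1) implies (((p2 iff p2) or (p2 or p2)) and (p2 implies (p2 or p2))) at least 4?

25

value 4: 25 assignments (counts)
So 25 of the 25 assignments meet the threshold.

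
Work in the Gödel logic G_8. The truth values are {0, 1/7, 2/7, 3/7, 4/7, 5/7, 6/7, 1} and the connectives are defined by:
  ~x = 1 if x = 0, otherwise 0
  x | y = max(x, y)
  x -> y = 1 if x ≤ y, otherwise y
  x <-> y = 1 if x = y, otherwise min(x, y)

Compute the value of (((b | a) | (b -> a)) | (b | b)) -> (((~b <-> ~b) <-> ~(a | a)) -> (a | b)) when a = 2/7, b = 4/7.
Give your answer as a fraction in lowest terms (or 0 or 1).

b | a = 4/7 | 2/7 = 4/7
b -> a = 4/7 -> 2/7 = 2/7
(b | a) | (b -> a) = 4/7 | 2/7 = 4/7
b | b = 4/7 | 4/7 = 4/7
((b | a) | (b -> a)) | (b | b) = 4/7 | 4/7 = 4/7
~b = ~4/7 = 0
~b = ~4/7 = 0
~b <-> ~b = 0 <-> 0 = 1
a | a = 2/7 | 2/7 = 2/7
~(a | a) = ~2/7 = 0
(~b <-> ~b) <-> ~(a | a) = 1 <-> 0 = 0
a | b = 2/7 | 4/7 = 4/7
((~b <-> ~b) <-> ~(a | a)) -> (a | b) = 0 -> 4/7 = 1
(((b | a) | (b -> a)) | (b | b)) -> (((~b <-> ~b) <-> ~(a | a)) -> (a | b)) = 4/7 -> 1 = 1

1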